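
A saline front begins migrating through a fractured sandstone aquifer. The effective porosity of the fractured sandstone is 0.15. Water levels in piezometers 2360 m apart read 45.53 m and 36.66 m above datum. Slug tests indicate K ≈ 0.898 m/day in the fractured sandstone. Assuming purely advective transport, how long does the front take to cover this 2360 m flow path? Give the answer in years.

287

Hydraulic gradient i = (45.53 − 36.66) / 2360 = 8.87 / 2360 = 0.003758.
Darcy flux q = K · i = 0.8980 × 0.003758 = 0.003375 m/day.
Seepage velocity v = q / n_e = 0.003375 / 0.15 = 0.02250 m/day.
Travel time t = L / v = 2360 / 0.02250 = 1.049e+05 days = 287.2 years.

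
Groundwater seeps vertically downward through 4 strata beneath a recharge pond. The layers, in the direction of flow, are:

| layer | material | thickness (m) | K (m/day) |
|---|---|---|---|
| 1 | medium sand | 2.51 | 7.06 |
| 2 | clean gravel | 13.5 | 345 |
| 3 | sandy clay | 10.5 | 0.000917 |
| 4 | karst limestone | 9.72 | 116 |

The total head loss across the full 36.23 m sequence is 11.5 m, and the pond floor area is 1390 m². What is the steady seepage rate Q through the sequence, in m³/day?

1.40

Flow is perpendicular to layering, so the layers act in series and the equivalent K is the thickness-weighted harmonic mean.
Total thickness L = 2.51 + 13.5 + 10.5 + 9.72 = 36.23 m.
Σ(b_i/K_i) = 2.51/7.06 + 13.5/345 + 10.5/0.000917 + 9.72/116 = 11451 d.
K_eq = L / Σ(b_i/K_i) = 36.23 / 11451 = 0.003164 m/day.
Q = K_eq · A · (Δh/L) = 0.003164 × 1390 × (11.5/36.23) = 1.396 m³/day.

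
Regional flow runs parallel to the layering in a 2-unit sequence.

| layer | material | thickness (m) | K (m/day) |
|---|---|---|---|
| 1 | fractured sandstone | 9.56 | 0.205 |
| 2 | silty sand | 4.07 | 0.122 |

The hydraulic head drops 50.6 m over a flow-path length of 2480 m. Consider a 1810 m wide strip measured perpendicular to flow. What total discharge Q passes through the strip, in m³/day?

90.7

Flow is parallel to layering, so each bed carries its own Darcy discharge and the transmissivities add.
Σ(K_i·b_i) = 0.205×9.56 + 0.122×4.07 = 2.456 m²/day.
Hydraulic gradient i = Δh / L = 50.6 / 2480 = 0.02040.
Q = Σ(K_i·b_i) · W · i = 2.456 × 1810 × 0.02040 = 90.71 m³/day.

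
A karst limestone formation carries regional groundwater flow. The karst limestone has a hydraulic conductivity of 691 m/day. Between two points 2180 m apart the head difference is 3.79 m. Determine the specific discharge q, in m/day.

Hydraulic gradient i = Δh / L = 3.79 / 2180 = 0.001739.
Specific discharge q = K · i = 691.0 × 0.001739 = 1.201 m/day.

1.20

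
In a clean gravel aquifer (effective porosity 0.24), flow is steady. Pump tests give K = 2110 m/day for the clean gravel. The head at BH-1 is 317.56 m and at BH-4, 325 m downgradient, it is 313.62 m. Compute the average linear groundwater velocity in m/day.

107

Hydraulic gradient i = (317.56 − 313.62) / 325 = 3.94 / 325 = 0.01212.
Darcy flux q = K · i = 2110 × 0.01212 = 25.58 m/day.
Seepage velocity v = q / n_e = 25.58 / 0.24 = 106.6 m/day.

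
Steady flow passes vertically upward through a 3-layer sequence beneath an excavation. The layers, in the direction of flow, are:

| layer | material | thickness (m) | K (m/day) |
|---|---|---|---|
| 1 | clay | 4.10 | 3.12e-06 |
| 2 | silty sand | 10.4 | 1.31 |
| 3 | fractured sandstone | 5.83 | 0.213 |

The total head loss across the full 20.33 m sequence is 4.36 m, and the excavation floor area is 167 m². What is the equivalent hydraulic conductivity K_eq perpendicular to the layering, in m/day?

Flow is perpendicular to layering, so the layers act in series and the equivalent K is the thickness-weighted harmonic mean.
Total thickness L = 4.10 + 10.4 + 5.83 = 20.33 m.
Σ(b_i/K_i) = 4.10/3.12e-06 + 10.4/1.31 + 5.83/0.213 = 1.314e+06 d.
K_eq = L / Σ(b_i/K_i) = 20.33 / 1.314e+06 = 1.547e-05 m/day.

1.55e-05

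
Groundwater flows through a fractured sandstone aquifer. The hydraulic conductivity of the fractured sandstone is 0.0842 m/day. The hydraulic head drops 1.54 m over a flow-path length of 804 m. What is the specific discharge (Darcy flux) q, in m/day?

Hydraulic gradient i = Δh / L = 1.54 / 804 = 0.001915.
Specific discharge q = K · i = 0.08420 × 0.001915 = 0.0001613 m/day.

0.000161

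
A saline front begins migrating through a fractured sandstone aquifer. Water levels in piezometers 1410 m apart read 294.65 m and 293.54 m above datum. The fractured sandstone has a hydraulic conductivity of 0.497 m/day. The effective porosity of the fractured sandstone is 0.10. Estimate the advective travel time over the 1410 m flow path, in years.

Hydraulic gradient i = (294.65 − 293.54) / 1410 = 1.11 / 1410 = 0.0007872.
Darcy flux q = K · i = 0.4970 × 0.0007872 = 0.0003913 m/day.
Seepage velocity v = q / n_e = 0.0003913 / 0.10 = 0.003913 m/day.
Travel time t = L / v = 1410 / 0.003913 = 3.604e+05 days = 986.7 years.

987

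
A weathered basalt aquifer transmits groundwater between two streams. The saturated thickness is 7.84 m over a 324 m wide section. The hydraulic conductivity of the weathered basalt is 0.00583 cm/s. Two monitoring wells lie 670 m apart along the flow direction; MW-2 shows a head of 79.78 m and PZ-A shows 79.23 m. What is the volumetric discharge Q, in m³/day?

Convert K: 0.00583 cm/s × 864 = 5.037 m/day.
Cross-sectional area A = 324 × 7.84 = 2540 m².
Hydraulic gradient i = (79.78 − 79.23) / 670 = 0.55 / 670 = 0.0008209.
Darcy's law: Q = K · A · i = 5.037 × 2540 × 0.0008209 = 10.50 m³/day.

10.5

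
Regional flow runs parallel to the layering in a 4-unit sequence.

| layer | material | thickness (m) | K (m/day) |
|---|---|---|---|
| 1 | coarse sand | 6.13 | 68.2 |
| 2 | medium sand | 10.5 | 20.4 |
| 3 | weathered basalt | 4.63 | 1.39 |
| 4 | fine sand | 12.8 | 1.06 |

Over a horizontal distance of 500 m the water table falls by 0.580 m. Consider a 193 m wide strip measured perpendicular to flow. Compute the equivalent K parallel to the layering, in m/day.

Flow is parallel to layering, so each bed carries its own Darcy discharge and the transmissivities add.
Σ(K_i·b_i) = 68.2×6.13 + 20.4×10.5 + 1.39×4.63 + 1.06×12.8 = 652.3 m²/day.
Total thickness b = 34.06 m, so K_eq = Σ(K_i·b_i)/b = 19.15 m/day.

19.2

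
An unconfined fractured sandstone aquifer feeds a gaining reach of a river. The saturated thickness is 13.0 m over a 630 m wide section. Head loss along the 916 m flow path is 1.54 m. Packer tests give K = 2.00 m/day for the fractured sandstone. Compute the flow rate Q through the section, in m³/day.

Cross-sectional area A = 630 × 13.0 = 8190 m².
Hydraulic gradient i = Δh / L = 1.54 / 916 = 0.001681.
Darcy's law: Q = K · A · i = 2.000 × 8190 × 0.001681 = 27.54 m³/day.

27.5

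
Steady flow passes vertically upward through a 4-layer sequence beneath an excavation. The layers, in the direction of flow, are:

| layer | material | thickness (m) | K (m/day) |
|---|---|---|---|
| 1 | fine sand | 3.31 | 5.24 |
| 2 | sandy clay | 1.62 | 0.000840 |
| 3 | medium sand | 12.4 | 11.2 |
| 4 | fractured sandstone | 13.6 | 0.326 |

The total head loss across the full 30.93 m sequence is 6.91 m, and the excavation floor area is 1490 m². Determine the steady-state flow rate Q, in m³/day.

Flow is perpendicular to layering, so the layers act in series and the equivalent K is the thickness-weighted harmonic mean.
Total thickness L = 3.31 + 1.62 + 12.4 + 13.6 = 30.93 m.
Σ(b_i/K_i) = 3.31/5.24 + 1.62/0.000840 + 12.4/11.2 + 13.6/0.326 = 1972 d.
K_eq = L / Σ(b_i/K_i) = 30.93 / 1972 = 0.01568 m/day.
Q = K_eq · A · (Δh/L) = 0.01568 × 1490 × (6.91/30.93) = 5.221 m³/day.

5.22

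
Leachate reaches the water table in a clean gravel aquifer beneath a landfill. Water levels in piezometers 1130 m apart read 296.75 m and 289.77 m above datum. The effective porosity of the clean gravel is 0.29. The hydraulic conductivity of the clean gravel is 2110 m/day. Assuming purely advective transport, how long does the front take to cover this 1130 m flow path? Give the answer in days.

25.1

Hydraulic gradient i = (296.75 − 289.77) / 1130 = 6.98 / 1130 = 0.006177.
Darcy flux q = K · i = 2110 × 0.006177 = 13.03 m/day.
Seepage velocity v = q / n_e = 13.03 / 0.29 = 44.94 m/day.
Travel time t = L / v = 1130 / 44.94 = 25.14 days.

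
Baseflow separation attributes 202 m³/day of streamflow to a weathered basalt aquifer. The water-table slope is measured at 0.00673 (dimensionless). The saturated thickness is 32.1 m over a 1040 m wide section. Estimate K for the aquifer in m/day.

Cross-sectional area A = 1040 × 32.1 = 33384 m².
Hydraulic gradient i = 0.00673.
From Q = K·A·i, K = Q / (A·i) = 202 / (33384 × 0.006730) = 0.8991 m/day.

0.899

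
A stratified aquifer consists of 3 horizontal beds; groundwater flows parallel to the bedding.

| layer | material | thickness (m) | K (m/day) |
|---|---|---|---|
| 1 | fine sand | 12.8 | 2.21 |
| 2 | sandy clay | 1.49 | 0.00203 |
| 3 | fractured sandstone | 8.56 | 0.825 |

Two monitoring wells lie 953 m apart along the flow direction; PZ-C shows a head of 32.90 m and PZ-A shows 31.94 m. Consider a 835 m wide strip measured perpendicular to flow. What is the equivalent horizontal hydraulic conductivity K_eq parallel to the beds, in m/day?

1.55

Flow is parallel to layering, so each bed carries its own Darcy discharge and the transmissivities add.
Σ(K_i·b_i) = 2.21×12.8 + 0.00203×1.49 + 0.825×8.56 = 35.35 m²/day.
Total thickness b = 22.85 m, so K_eq = Σ(K_i·b_i)/b = 1.547 m/day.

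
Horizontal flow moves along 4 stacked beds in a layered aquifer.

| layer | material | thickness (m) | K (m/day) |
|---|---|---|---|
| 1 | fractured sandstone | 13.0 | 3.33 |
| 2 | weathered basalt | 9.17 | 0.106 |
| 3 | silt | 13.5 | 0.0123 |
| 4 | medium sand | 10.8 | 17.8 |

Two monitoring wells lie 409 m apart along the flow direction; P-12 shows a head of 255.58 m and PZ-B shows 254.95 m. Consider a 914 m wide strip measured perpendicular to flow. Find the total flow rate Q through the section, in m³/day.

Flow is parallel to layering, so each bed carries its own Darcy discharge and the transmissivities add.
Σ(K_i·b_i) = 3.33×13.0 + 0.106×9.17 + 0.0123×13.5 + 17.8×10.8 = 236.7 m²/day.
Hydraulic gradient i = (255.58 − 254.95) / 409 = 0.63 / 409 = 0.001540.
Q = Σ(K_i·b_i) · W · i = 236.7 × 914 × 0.001540 = 333.2 m³/day.

333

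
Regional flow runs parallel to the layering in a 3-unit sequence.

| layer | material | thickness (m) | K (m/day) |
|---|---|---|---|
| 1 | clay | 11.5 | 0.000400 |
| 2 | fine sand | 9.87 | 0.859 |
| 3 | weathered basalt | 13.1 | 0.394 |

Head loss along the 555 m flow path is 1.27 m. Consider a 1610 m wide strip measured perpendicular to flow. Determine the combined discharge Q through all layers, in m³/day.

50.3

Flow is parallel to layering, so each bed carries its own Darcy discharge and the transmissivities add.
Σ(K_i·b_i) = 0.000400×11.5 + 0.859×9.87 + 0.394×13.1 = 13.64 m²/day.
Hydraulic gradient i = Δh / L = 1.27 / 555 = 0.002288.
Q = Σ(K_i·b_i) · W · i = 13.64 × 1610 × 0.002288 = 50.27 m³/day.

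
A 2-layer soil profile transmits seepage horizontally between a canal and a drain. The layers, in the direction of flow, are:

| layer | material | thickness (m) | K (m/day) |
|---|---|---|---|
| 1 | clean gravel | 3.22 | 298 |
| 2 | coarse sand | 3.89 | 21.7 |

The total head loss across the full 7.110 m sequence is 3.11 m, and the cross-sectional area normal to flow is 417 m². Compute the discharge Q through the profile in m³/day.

Flow is perpendicular to layering, so the layers act in series and the equivalent K is the thickness-weighted harmonic mean.
Total thickness L = 3.22 + 3.89 = 7.110 m.
Σ(b_i/K_i) = 3.22/298 + 3.89/21.7 = 0.1901 d.
K_eq = L / Σ(b_i/K_i) = 7.110 / 0.1901 = 37.41 m/day.
Q = K_eq · A · (Δh/L) = 37.41 × 417 × (3.11/7.110) = 6823 m³/day.

6820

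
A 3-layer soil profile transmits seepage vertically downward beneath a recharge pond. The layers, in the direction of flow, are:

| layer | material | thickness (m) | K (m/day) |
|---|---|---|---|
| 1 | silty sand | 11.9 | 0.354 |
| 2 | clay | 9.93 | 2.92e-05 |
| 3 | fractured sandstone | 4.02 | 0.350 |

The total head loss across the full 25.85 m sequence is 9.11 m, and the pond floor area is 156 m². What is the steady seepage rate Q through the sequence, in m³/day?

0.00418

Flow is perpendicular to layering, so the layers act in series and the equivalent K is the thickness-weighted harmonic mean.
Total thickness L = 11.9 + 9.93 + 4.02 = 25.85 m.
Σ(b_i/K_i) = 11.9/0.354 + 9.93/2.92e-05 + 4.02/0.350 = 3.401e+05 d.
K_eq = L / Σ(b_i/K_i) = 25.85 / 3.401e+05 = 7.600e-05 m/day.
Q = K_eq · A · (Δh/L) = 7.600e-05 × 156 × (9.11/25.85) = 0.004178 m³/day.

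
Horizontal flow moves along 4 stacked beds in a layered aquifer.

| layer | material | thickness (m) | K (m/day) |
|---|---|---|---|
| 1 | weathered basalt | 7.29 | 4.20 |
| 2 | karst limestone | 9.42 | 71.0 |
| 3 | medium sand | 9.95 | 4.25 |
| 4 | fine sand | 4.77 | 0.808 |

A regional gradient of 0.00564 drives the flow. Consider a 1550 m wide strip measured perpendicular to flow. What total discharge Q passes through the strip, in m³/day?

Flow is parallel to layering, so each bed carries its own Darcy discharge and the transmissivities add.
Σ(K_i·b_i) = 4.20×7.29 + 71.0×9.42 + 4.25×9.95 + 0.808×4.77 = 745.6 m²/day.
Hydraulic gradient i = 0.00564.
Q = Σ(K_i·b_i) · W · i = 745.6 × 1550 × 0.005640 = 6518 m³/day.

6520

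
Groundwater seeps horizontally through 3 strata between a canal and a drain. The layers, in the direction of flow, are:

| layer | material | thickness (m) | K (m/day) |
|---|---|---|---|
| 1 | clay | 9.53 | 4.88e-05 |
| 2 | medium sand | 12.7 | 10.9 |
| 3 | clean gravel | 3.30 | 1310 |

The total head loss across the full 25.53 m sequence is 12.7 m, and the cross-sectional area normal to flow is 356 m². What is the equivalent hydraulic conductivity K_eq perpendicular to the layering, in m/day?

Flow is perpendicular to layering, so the layers act in series and the equivalent K is the thickness-weighted harmonic mean.
Total thickness L = 9.53 + 12.7 + 3.30 = 25.53 m.
Σ(b_i/K_i) = 9.53/4.88e-05 + 12.7/10.9 + 3.30/1310 = 1.953e+05 d.
K_eq = L / Σ(b_i/K_i) = 25.53 / 1.953e+05 = 0.0001307 m/day.

0.000131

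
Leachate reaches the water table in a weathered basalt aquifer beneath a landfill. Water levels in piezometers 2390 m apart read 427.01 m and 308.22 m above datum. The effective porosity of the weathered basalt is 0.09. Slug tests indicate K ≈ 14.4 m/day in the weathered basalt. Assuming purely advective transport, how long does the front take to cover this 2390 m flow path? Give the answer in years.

0.823

Hydraulic gradient i = (427.01 − 308.22) / 2390 = 118.79 / 2390 = 0.04970.
Darcy flux q = K · i = 14.40 × 0.04970 = 0.7157 m/day.
Seepage velocity v = q / n_e = 0.7157 / 0.09 = 7.952 m/day.
Travel time t = L / v = 2390 / 7.952 = 300.5 days = 0.8228 years.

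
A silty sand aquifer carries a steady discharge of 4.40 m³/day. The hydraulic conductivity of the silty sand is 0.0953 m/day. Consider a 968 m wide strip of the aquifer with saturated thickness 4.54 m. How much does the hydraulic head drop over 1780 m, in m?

18.7

Cross-sectional area A = 968 × 4.54 = 4395 m².
From Q = K·A·i, i = Q / (K·A) = 4.40 / (0.09530 × 4395) = 0.01051.
Head loss Δh = i · L = 0.01051 × 1780 = 18.70 m.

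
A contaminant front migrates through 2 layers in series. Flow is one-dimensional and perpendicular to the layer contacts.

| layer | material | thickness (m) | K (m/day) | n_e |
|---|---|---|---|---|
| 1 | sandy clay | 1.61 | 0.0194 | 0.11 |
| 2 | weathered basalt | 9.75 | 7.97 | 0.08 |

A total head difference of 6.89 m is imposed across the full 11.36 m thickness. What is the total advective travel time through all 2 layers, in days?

11.7

With flow normal to the layers, continuity requires the same specific discharge q through every layer.
Σ(b_i/K_i) = 1.61/0.0194 + 9.75/7.97 = 84.21 d.
q = Δh / Σ(b_i/K_i) = 6.89 / 84.21 = 0.08182 m/day.
In each layer the seepage velocity is v_i = q/n_i, so the layer transit time is t_i = b_i·n_i / q:
  layer 1 (sandy clay): t_1 = 1.61 × 0.11 / 0.08182 = 2.165 d
  layer 2 (weathered basalt): t_2 = 9.75 × 0.08 / 0.08182 = 9.534 d
Total t = Σ t_i = 11.70 days.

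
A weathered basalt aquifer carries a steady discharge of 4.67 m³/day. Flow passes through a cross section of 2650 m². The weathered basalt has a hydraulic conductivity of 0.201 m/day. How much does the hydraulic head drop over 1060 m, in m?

From Q = K·A·i, i = Q / (K·A) = 4.67 / (0.2010 × 2650) = 0.008767.
Head loss Δh = i · L = 0.008767 × 1060 = 9.294 m.

9.29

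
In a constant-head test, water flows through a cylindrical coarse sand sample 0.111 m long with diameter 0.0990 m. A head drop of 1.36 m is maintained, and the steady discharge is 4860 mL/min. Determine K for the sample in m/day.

Cross-sectional area A = π·(d/2)² = π × (0.0990/2)² = 0.007698 m².
Convert discharge: 4860 mL/min = 8.100e-05 m³/s.
Darcy's law rearranged: K = Q·L / (A·Δh) = 8.100e-05 × 0.111 / (0.007698 × 1.36) = 0.0008588 m/s = 74.20 m/day.

74.2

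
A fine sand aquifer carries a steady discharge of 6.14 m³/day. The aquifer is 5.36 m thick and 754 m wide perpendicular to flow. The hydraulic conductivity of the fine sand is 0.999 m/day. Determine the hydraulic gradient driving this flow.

Cross-sectional area A = 754 × 5.36 = 4041 m².
From Q = K·A·i, i = Q / (K·A) = 6.14 / (0.9990 × 4041) = 0.001521.

0.00152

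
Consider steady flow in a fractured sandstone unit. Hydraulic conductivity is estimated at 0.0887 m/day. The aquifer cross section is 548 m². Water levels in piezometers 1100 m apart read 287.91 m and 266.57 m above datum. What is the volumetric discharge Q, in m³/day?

Hydraulic gradient i = (287.91 − 266.57) / 1100 = 21.34 / 1100 = 0.01940.
Darcy's law: Q = K · A · i = 0.08870 × 548.0 × 0.01940 = 0.9430 m³/day.

0.943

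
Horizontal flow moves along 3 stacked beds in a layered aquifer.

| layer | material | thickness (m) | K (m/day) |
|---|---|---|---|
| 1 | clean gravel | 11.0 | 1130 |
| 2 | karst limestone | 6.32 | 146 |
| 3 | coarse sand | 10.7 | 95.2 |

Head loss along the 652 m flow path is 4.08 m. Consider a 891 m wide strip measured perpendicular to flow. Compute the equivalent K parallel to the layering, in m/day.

513

Flow is parallel to layering, so each bed carries its own Darcy discharge and the transmissivities add.
Σ(K_i·b_i) = 1130×11.0 + 146×6.32 + 95.2×10.7 = 14371 m²/day.
Total thickness b = 28.02 m, so K_eq = Σ(K_i·b_i)/b = 512.9 m/day.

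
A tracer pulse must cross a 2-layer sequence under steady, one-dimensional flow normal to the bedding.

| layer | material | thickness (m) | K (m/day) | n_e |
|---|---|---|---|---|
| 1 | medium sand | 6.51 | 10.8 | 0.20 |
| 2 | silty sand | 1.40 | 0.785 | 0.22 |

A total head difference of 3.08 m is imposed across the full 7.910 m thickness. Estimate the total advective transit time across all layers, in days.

With flow normal to the layers, continuity requires the same specific discharge q through every layer.
Σ(b_i/K_i) = 6.51/10.8 + 1.40/0.785 = 2.386 d.
q = Δh / Σ(b_i/K_i) = 3.08 / 2.386 = 1.291 m/day.
In each layer the seepage velocity is v_i = q/n_i, so the layer transit time is t_i = b_i·n_i / q:
  layer 1 (medium sand): t_1 = 6.51 × 0.20 / 1.291 = 1.009 d
  layer 2 (silty sand): t_2 = 1.40 × 0.22 / 1.291 = 0.2386 d
Total t = Σ t_i = 1.247 days.

1.25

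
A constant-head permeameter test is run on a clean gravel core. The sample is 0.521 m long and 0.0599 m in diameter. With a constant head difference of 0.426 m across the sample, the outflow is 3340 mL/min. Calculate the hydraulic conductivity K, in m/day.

2090

Cross-sectional area A = π·(d/2)² = π × (0.0599/2)² = 0.002818 m².
Convert discharge: 3340 mL/min = 5.567e-05 m³/s.
Darcy's law rearranged: K = Q·L / (A·Δh) = 5.567e-05 × 0.521 / (0.002818 × 0.426) = 0.02416 m/s = 2087 m/day.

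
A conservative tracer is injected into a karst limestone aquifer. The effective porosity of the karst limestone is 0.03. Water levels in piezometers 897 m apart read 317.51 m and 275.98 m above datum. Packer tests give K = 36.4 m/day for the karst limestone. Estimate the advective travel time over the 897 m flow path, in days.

Hydraulic gradient i = (317.51 − 275.98) / 897 = 41.53 / 897 = 0.04630.
Darcy flux q = K · i = 36.40 × 0.04630 = 1.685 m/day.
Seepage velocity v = q / n_e = 1.685 / 0.03 = 56.18 m/day.
Travel time t = L / v = 897 / 56.18 = 15.97 days.

16.0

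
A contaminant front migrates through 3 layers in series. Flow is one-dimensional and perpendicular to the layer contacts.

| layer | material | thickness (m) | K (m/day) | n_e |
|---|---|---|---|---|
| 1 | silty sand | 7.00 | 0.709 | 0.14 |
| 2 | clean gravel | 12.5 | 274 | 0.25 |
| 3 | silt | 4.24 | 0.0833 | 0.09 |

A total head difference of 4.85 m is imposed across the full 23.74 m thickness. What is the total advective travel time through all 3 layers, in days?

56.3

With flow normal to the layers, continuity requires the same specific discharge q through every layer.
Σ(b_i/K_i) = 7.00/0.709 + 12.5/274 + 4.24/0.0833 = 60.82 d.
q = Δh / Σ(b_i/K_i) = 4.85 / 60.82 = 0.07974 m/day.
In each layer the seepage velocity is v_i = q/n_i, so the layer transit time is t_i = b_i·n_i / q:
  layer 1 (silty sand): t_1 = 7.00 × 0.14 / 0.07974 = 12.29 d
  layer 2 (clean gravel): t_2 = 12.5 × 0.25 / 0.07974 = 39.19 d
  layer 3 (silt): t_3 = 4.24 × 0.09 / 0.07974 = 4.785 d
Total t = Σ t_i = 56.26 days.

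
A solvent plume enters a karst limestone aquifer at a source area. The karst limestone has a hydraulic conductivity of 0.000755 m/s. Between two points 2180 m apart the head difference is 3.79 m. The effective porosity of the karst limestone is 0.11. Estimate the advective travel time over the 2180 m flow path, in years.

5.79

Convert K: 0.000755 m/s × 86400 = 65.23 m/day.
Hydraulic gradient i = Δh / L = 3.79 / 2180 = 0.001739.
Darcy flux q = K · i = 65.23 × 0.001739 = 0.1134 m/day.
Seepage velocity v = q / n_e = 0.1134 / 0.11 = 1.031 m/day.
Travel time t = L / v = 2180 / 1.031 = 2114 days = 5.789 years.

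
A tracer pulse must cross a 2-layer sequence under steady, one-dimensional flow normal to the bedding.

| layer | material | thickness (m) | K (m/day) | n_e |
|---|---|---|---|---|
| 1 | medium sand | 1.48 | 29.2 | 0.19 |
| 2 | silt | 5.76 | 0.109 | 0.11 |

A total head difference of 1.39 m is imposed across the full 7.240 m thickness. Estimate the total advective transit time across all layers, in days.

With flow normal to the layers, continuity requires the same specific discharge q through every layer.
Σ(b_i/K_i) = 1.48/29.2 + 5.76/0.109 = 52.89 d.
q = Δh / Σ(b_i/K_i) = 1.39 / 52.89 = 0.02628 m/day.
In each layer the seepage velocity is v_i = q/n_i, so the layer transit time is t_i = b_i·n_i / q:
  layer 1 (medium sand): t_1 = 1.48 × 0.19 / 0.02628 = 10.70 d
  layer 2 (silt): t_2 = 5.76 × 0.11 / 0.02628 = 24.11 d
Total t = Σ t_i = 34.81 days.

34.8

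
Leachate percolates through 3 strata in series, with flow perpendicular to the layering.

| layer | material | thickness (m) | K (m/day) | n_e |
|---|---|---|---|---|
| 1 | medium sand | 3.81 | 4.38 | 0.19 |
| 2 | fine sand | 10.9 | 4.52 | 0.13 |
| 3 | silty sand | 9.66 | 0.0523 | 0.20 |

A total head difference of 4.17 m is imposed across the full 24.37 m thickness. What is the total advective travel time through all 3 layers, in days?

With flow normal to the layers, continuity requires the same specific discharge q through every layer.
Σ(b_i/K_i) = 3.81/4.38 + 10.9/4.52 + 9.66/0.0523 = 188.0 d.
q = Δh / Σ(b_i/K_i) = 4.17 / 188.0 = 0.02218 m/day.
In each layer the seepage velocity is v_i = q/n_i, so the layer transit time is t_i = b_i·n_i / q:
  layer 1 (medium sand): t_1 = 3.81 × 0.19 / 0.02218 = 32.63 d
  layer 2 (fine sand): t_2 = 10.9 × 0.13 / 0.02218 = 63.88 d
  layer 3 (silty sand): t_3 = 9.66 × 0.20 / 0.02218 = 87.10 d
Total t = Σ t_i = 183.6 days.

184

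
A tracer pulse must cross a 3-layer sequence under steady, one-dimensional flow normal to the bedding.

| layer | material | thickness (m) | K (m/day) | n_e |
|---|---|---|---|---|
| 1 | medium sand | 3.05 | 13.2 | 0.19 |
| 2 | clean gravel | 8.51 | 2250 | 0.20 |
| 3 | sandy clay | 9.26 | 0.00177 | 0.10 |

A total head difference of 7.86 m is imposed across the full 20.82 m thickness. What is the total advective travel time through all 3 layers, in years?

With flow normal to the layers, continuity requires the same specific discharge q through every layer.
Σ(b_i/K_i) = 3.05/13.2 + 8.51/2250 + 9.26/0.00177 = 5232 d.
q = Δh / Σ(b_i/K_i) = 7.86 / 5232 = 0.001502 m/day.
In each layer the seepage velocity is v_i = q/n_i, so the layer transit time is t_i = b_i·n_i / q:
  layer 1 (medium sand): t_1 = 3.05 × 0.19 / 0.001502 = 385.7 d
  layer 2 (clean gravel): t_2 = 8.51 × 0.20 / 0.001502 = 1133 d
  layer 3 (sandy clay): t_3 = 9.26 × 0.10 / 0.001502 = 616.4 d
Total t = Σ t_i = 2135 days = 5.845 years.

5.85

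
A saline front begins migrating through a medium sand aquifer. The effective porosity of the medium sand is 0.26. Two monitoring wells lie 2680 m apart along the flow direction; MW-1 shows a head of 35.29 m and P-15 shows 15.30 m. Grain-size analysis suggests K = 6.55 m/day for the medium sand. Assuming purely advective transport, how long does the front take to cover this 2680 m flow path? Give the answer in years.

39.0

Hydraulic gradient i = (35.29 − 15.30) / 2680 = 19.99 / 2680 = 0.007459.
Darcy flux q = K · i = 6.550 × 0.007459 = 0.04886 m/day.
Seepage velocity v = q / n_e = 0.04886 / 0.26 = 0.1879 m/day.
Travel time t = L / v = 2680 / 0.1879 = 14262 days = 39.05 years.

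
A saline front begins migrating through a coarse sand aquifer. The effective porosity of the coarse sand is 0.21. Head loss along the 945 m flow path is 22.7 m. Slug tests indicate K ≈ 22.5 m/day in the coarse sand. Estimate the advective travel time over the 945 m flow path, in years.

Hydraulic gradient i = Δh / L = 22.7 / 945 = 0.02402.
Darcy flux q = K · i = 22.50 × 0.02402 = 0.5405 m/day.
Seepage velocity v = q / n_e = 0.5405 / 0.21 = 2.574 m/day.
Travel time t = L / v = 945 / 2.574 = 367.2 days = 1.005 years.

1.01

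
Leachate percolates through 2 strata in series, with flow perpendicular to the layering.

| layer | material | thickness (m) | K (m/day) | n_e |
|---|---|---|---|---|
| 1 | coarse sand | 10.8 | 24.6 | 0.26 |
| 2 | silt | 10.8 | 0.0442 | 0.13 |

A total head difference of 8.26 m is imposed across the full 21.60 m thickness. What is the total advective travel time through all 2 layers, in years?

0.342

With flow normal to the layers, continuity requires the same specific discharge q through every layer.
Σ(b_i/K_i) = 10.8/24.6 + 10.8/0.0442 = 244.8 d.
q = Δh / Σ(b_i/K_i) = 8.26 / 244.8 = 0.03374 m/day.
In each layer the seepage velocity is v_i = q/n_i, so the layer transit time is t_i = b_i·n_i / q:
  layer 1 (coarse sand): t_1 = 10.8 × 0.26 / 0.03374 = 83.21 d
  layer 2 (silt): t_2 = 10.8 × 0.13 / 0.03374 = 41.61 d
Total t = Σ t_i = 124.8 days = 0.3417 years.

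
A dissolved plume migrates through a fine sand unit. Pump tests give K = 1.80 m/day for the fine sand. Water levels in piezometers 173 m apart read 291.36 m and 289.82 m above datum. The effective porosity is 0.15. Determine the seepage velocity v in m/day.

Hydraulic gradient i = (291.36 − 289.82) / 173 = 1.54 / 173 = 0.008902.
Darcy flux q = K · i = 1.800 × 0.008902 = 0.01602 m/day.
Seepage velocity v = q / n_e = 0.01602 / 0.15 = 0.1068 m/day.

0.107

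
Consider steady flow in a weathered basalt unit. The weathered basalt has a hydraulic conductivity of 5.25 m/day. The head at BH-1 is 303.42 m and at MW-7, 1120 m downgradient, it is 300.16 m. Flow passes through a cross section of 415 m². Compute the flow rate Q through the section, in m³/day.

Hydraulic gradient i = (303.42 − 300.16) / 1120 = 3.26 / 1120 = 0.002911.
Darcy's law: Q = K · A · i = 5.250 × 415.0 × 0.002911 = 6.342 m³/day.

6.34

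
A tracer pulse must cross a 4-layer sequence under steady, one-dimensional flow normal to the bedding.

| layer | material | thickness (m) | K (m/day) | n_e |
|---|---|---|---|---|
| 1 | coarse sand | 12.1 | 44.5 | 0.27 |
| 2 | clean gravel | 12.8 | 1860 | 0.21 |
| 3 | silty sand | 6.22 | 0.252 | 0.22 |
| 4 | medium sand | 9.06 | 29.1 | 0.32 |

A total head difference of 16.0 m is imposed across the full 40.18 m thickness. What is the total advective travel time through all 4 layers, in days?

16.1

With flow normal to the layers, continuity requires the same specific discharge q through every layer.
Σ(b_i/K_i) = 12.1/44.5 + 12.8/1860 + 6.22/0.252 + 9.06/29.1 = 25.27 d.
q = Δh / Σ(b_i/K_i) = 16.0 / 25.27 = 0.6331 m/day.
In each layer the seepage velocity is v_i = q/n_i, so the layer transit time is t_i = b_i·n_i / q:
  layer 1 (coarse sand): t_1 = 12.1 × 0.27 / 0.6331 = 5.160 d
  layer 2 (clean gravel): t_2 = 12.8 × 0.21 / 0.6331 = 4.246 d
  layer 3 (silty sand): t_3 = 6.22 × 0.22 / 0.6331 = 2.161 d
  layer 4 (medium sand): t_4 = 9.06 × 0.32 / 0.6331 = 4.579 d
Total t = Σ t_i = 16.15 days.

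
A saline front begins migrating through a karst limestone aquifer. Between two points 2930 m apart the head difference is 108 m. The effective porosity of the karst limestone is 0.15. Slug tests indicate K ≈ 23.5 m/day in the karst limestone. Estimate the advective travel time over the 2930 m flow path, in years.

Hydraulic gradient i = Δh / L = 108 / 2930 = 0.03686.
Darcy flux q = K · i = 23.50 × 0.03686 = 0.8662 m/day.
Seepage velocity v = q / n_e = 0.8662 / 0.15 = 5.775 m/day.
Travel time t = L / v = 2930 / 5.775 = 507.4 days = 1.389 years.

1.39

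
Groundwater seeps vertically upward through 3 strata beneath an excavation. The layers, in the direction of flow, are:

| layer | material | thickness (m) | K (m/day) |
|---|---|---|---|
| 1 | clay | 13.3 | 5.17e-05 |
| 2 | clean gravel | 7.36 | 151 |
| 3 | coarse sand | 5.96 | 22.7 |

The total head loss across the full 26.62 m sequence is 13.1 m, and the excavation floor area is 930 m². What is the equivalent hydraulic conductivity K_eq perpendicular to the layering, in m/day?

0.000103

Flow is perpendicular to layering, so the layers act in series and the equivalent K is the thickness-weighted harmonic mean.
Total thickness L = 13.3 + 7.36 + 5.96 = 26.62 m.
Σ(b_i/K_i) = 13.3/5.17e-05 + 7.36/151 + 5.96/22.7 = 2.573e+05 d.
K_eq = L / Σ(b_i/K_i) = 26.62 / 2.573e+05 = 0.0001035 m/day.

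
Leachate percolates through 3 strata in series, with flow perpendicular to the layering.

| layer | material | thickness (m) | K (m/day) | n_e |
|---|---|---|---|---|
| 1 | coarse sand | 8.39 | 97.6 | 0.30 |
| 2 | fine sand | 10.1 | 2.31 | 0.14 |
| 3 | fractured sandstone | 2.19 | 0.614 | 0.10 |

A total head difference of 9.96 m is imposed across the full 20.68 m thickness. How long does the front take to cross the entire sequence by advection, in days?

With flow normal to the layers, continuity requires the same specific discharge q through every layer.
Σ(b_i/K_i) = 8.39/97.6 + 10.1/2.31 + 2.19/0.614 = 8.025 d.
q = Δh / Σ(b_i/K_i) = 9.96 / 8.025 = 1.241 m/day.
In each layer the seepage velocity is v_i = q/n_i, so the layer transit time is t_i = b_i·n_i / q:
  layer 1 (coarse sand): t_1 = 8.39 × 0.30 / 1.241 = 2.028 d
  layer 2 (fine sand): t_2 = 10.1 × 0.14 / 1.241 = 1.139 d
  layer 3 (fractured sandstone): t_3 = 2.19 × 0.10 / 1.241 = 0.1765 d
Total t = Σ t_i = 3.344 days.

3.34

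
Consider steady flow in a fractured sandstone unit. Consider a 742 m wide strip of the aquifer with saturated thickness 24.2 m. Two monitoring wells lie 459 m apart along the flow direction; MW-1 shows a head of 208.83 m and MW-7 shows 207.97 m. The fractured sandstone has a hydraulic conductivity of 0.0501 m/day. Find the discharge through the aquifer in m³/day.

Cross-sectional area A = 742 × 24.2 = 17956 m².
Hydraulic gradient i = (208.83 − 207.97) / 459 = 0.86 / 459 = 0.001874.
Darcy's law: Q = K · A · i = 0.05010 × 17956 × 0.001874 = 1.686 m³/day.

1.69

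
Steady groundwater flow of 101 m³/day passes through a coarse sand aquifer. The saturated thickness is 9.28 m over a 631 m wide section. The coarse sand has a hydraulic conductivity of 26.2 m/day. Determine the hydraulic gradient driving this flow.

0.000658

Cross-sectional area A = 631 × 9.28 = 5856 m².
From Q = K·A·i, i = Q / (K·A) = 101 / (26.20 × 5856) = 0.0006583.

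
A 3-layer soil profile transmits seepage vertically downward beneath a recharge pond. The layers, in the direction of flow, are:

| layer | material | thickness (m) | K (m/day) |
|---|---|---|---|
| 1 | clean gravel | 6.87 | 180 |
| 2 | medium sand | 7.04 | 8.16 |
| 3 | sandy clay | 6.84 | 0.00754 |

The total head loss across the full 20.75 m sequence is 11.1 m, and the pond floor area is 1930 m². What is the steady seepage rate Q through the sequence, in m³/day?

Flow is perpendicular to layering, so the layers act in series and the equivalent K is the thickness-weighted harmonic mean.
Total thickness L = 6.87 + 7.04 + 6.84 = 20.75 m.
Σ(b_i/K_i) = 6.87/180 + 7.04/8.16 + 6.84/0.00754 = 908.1 d.
K_eq = L / Σ(b_i/K_i) = 20.75 / 908.1 = 0.02285 m/day.
Q = K_eq · A · (Δh/L) = 0.02285 × 1930 × (11.1/20.75) = 23.59 m³/day.

23.6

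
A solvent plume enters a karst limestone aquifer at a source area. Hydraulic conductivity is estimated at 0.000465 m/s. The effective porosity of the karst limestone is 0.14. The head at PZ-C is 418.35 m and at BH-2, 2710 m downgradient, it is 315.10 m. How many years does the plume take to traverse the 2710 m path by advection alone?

0.679

Convert K: 0.000465 m/s × 86400 = 40.18 m/day.
Hydraulic gradient i = (418.35 − 315.10) / 2710 = 103.25 / 2710 = 0.03810.
Darcy flux q = K · i = 40.18 × 0.03810 = 1.531 m/day.
Seepage velocity v = q / n_e = 1.531 / 0.14 = 10.93 m/day.
Travel time t = L / v = 2710 / 10.93 = 247.9 days = 0.6786 years.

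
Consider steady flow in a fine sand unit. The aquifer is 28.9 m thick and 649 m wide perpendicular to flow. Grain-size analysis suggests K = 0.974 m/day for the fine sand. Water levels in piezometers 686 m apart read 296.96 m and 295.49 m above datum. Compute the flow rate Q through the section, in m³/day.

Cross-sectional area A = 649 × 28.9 = 18756 m².
Hydraulic gradient i = (296.96 − 295.49) / 686 = 1.47 / 686 = 0.002143.
Darcy's law: Q = K · A · i = 0.9740 × 18756 × 0.002143 = 39.15 m³/day.

39.1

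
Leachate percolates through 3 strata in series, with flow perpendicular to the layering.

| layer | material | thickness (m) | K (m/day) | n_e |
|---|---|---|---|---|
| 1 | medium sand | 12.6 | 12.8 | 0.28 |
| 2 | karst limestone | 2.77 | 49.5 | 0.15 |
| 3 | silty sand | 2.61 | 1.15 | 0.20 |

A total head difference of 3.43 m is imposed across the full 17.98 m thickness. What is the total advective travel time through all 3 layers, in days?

4.31

With flow normal to the layers, continuity requires the same specific discharge q through every layer.
Σ(b_i/K_i) = 12.6/12.8 + 2.77/49.5 + 2.61/1.15 = 3.310 d.
q = Δh / Σ(b_i/K_i) = 3.43 / 3.310 = 1.036 m/day.
In each layer the seepage velocity is v_i = q/n_i, so the layer transit time is t_i = b_i·n_i / q:
  layer 1 (medium sand): t_1 = 12.6 × 0.28 / 1.036 = 3.404 d
  layer 2 (karst limestone): t_2 = 2.77 × 0.15 / 1.036 = 0.4010 d
  layer 3 (silty sand): t_3 = 2.61 × 0.20 / 1.036 = 0.5037 d
Total t = Σ t_i = 4.309 days.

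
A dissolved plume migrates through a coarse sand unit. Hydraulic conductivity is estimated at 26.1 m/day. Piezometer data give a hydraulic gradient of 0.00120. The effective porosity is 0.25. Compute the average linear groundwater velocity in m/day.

Hydraulic gradient i = 0.00120.
Darcy flux q = K · i = 26.10 × 0.001200 = 0.03132 m/day.
Seepage velocity v = q / n_e = 0.03132 / 0.25 = 0.1253 m/day.

0.125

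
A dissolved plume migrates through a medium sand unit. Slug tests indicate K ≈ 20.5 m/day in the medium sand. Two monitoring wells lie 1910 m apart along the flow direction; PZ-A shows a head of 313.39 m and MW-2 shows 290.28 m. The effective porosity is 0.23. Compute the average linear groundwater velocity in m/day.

1.08

Hydraulic gradient i = (313.39 − 290.28) / 1910 = 23.11 / 1910 = 0.01210.
Darcy flux q = K · i = 20.50 × 0.01210 = 0.2480 m/day.
Seepage velocity v = q / n_e = 0.2480 / 0.23 = 1.078 m/day.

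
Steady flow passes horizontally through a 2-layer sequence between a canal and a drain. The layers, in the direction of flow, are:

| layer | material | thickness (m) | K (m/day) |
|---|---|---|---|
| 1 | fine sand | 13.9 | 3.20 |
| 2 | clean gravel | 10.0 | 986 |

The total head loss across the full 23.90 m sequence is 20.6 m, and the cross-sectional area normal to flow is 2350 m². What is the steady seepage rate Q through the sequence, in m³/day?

Flow is perpendicular to layering, so the layers act in series and the equivalent K is the thickness-weighted harmonic mean.
Total thickness L = 13.9 + 10.0 = 23.90 m.
Σ(b_i/K_i) = 13.9/3.20 + 10.0/986 = 4.354 d.
K_eq = L / Σ(b_i/K_i) = 23.90 / 4.354 = 5.489 m/day.
Q = K_eq · A · (Δh/L) = 5.489 × 2350 × (20.6/23.90) = 11119 m³/day.

11100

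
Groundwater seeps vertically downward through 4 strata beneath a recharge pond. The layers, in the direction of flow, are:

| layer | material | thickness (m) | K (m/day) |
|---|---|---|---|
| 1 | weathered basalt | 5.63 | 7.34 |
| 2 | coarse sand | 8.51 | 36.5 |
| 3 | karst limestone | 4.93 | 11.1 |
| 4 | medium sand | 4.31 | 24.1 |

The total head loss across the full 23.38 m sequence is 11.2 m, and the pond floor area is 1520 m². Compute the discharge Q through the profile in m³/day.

10500

Flow is perpendicular to layering, so the layers act in series and the equivalent K is the thickness-weighted harmonic mean.
Total thickness L = 5.63 + 8.51 + 4.93 + 4.31 = 23.38 m.
Σ(b_i/K_i) = 5.63/7.34 + 8.51/36.5 + 4.93/11.1 + 4.31/24.1 = 1.623 d.
K_eq = L / Σ(b_i/K_i) = 23.38 / 1.623 = 14.40 m/day.
Q = K_eq · A · (Δh/L) = 14.40 × 1520 × (11.2/23.38) = 10488 m³/day.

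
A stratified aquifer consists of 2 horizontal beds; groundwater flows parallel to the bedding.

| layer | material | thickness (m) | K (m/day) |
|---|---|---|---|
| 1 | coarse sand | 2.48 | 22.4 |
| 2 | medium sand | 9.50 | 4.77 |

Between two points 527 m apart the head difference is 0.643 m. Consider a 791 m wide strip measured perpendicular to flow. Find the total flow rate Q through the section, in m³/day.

Flow is parallel to layering, so each bed carries its own Darcy discharge and the transmissivities add.
Σ(K_i·b_i) = 22.4×2.48 + 4.77×9.50 = 100.9 m²/day.
Hydraulic gradient i = Δh / L = 0.643 / 527 = 0.001220.
Q = Σ(K_i·b_i) · W · i = 100.9 × 791 × 0.001220 = 97.35 m³/day.

97.3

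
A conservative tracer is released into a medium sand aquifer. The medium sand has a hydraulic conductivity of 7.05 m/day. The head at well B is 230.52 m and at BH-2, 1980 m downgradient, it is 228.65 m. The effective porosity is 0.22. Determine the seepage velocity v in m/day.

0.0303

Hydraulic gradient i = (230.52 − 228.65) / 1980 = 1.87 / 1980 = 0.0009444.
Darcy flux q = K · i = 7.050 × 0.0009444 = 0.006658 m/day.
Seepage velocity v = q / n_e = 0.006658 / 0.22 = 0.03027 m/day.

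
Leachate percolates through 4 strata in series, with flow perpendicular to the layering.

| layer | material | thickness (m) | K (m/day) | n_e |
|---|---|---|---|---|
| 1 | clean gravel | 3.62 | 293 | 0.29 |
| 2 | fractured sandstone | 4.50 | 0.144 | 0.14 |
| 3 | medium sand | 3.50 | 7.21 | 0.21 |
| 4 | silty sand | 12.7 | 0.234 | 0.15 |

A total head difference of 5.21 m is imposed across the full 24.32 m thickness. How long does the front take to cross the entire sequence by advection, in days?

71.3

With flow normal to the layers, continuity requires the same specific discharge q through every layer.
Σ(b_i/K_i) = 3.62/293 + 4.50/0.144 + 3.50/7.21 + 12.7/0.234 = 86.02 d.
q = Δh / Σ(b_i/K_i) = 5.21 / 86.02 = 0.06057 m/day.
In each layer the seepage velocity is v_i = q/n_i, so the layer transit time is t_i = b_i·n_i / q:
  layer 1 (clean gravel): t_1 = 3.62 × 0.29 / 0.06057 = 17.33 d
  layer 2 (fractured sandstone): t_2 = 4.50 × 0.14 / 0.06057 = 10.40 d
  layer 3 (medium sand): t_3 = 3.50 × 0.21 / 0.06057 = 12.14 d
  layer 4 (silty sand): t_4 = 12.7 × 0.15 / 0.06057 = 31.45 d
Total t = Σ t_i = 71.32 days.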